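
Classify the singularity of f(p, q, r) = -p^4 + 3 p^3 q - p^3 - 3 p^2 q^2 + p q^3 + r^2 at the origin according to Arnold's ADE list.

The Hessian of f at 0 is [[0, 0, 0], [0, 0, 0], [0, 0, 2]] with rank 1, so corank 2. A Groebner basis of the Jacobian ideal J(f) in C{p,q,r} is {3*p^2 + q^4 - q^3, p^3, p^2*q + p^2 - q^3/3, 2*p^2 + p*q^2 - 2*q^3/3, r}; counting standard monomials gives mu = 7. Corank 2; j^3 = -p^3 is a perfect cube, so E-series; the 4-jet and mu = 7 give E_7.

E7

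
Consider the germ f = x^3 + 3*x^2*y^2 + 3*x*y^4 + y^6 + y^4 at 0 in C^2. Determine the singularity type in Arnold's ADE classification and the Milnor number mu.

Type E6, Milnor number mu = 6.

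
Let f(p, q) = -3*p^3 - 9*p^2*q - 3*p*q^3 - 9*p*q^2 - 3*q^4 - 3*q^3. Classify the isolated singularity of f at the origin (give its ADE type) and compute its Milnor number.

Type E7, Milnor number mu = 7.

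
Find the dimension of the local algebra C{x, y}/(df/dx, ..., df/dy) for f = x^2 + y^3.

2

The Hessian of f at 0 has rank 1. Corank 1: A-series; mu = 2 gives A_2.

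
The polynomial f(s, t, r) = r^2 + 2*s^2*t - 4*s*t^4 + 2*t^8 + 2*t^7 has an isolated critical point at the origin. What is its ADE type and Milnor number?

Type D_{9}, Milnor number mu = 9.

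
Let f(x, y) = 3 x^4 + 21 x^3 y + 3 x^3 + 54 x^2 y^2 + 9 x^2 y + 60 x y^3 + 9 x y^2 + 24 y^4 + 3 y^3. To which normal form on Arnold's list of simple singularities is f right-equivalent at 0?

E7

The Hessian of f at 0 has rank 0. Corank 2; j^3 = 3*(x + y)^3 is a perfect cube, so E-series; the 4-jet and mu = 7 give E_7.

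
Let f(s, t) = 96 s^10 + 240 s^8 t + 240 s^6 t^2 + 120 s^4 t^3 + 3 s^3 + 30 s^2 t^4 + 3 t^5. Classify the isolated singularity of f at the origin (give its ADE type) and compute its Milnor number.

Type E8, Milnor number mu = 8.

The Hessian of f at 0 is [[0, 0], [0, 0]] with rank 0, so corank 2. A Groebner basis of the Jacobian ideal J(f) in C{s,t} is {t^4, s^2}; counting standard monomials gives mu = 8. Corank 2; j^3 = 3*s^3 is a perfect cube, so E-series; the 5-jet and mu = 8 give E_8.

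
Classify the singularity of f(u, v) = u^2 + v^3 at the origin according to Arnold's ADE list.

The Hessian of f at 0 has rank 1. Corank 1: A-series; mu = 2 gives A_2.

A_{2}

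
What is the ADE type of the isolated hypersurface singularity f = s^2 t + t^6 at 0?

D_{7}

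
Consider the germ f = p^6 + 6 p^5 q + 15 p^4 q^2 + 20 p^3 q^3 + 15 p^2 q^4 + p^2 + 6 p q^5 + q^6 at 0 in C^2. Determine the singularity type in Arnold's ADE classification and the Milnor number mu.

Type A5, Milnor number mu = 5.

The Hessian of f at 0 is [[2, 0], [0, 0]] with rank 1, so corank 1. A Groebner basis of the Jacobian ideal J(f) in C{p,q} is {q^5, p}; counting standard monomials gives mu = 5. Corank 1: A-series; mu = 5 gives A_5.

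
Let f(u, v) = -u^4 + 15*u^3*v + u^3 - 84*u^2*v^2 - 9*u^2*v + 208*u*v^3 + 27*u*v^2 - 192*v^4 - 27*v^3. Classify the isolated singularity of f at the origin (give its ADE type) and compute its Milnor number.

Type E_7, Milnor number mu = 7.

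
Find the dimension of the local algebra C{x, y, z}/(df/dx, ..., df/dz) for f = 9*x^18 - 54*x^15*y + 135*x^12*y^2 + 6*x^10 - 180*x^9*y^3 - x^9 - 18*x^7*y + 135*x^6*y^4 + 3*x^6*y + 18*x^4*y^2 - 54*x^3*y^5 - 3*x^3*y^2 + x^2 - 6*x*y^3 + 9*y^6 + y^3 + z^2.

The Hessian of f at 0 is [[2, 0, 0], [0, 0, 0], [0, 0, 2]] with rank 2, so corank 1. A Groebner basis of the Jacobian ideal J(f) in C{x,y,z} is {y^2, x, z}; counting standard monomials gives mu = 2. Corank 1: A-series; mu = 2 gives A_2.

2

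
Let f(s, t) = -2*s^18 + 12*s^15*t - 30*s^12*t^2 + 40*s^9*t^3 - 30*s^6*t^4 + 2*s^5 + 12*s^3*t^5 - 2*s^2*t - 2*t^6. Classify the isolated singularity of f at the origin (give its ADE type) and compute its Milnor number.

Type D7, Milnor number mu = 7.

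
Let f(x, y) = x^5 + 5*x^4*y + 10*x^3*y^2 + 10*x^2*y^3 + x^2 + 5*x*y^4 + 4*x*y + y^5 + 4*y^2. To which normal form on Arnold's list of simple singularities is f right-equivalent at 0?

A_{4}

The Hessian of f at 0 has rank 1. Corank 1: A-series; mu = 4 gives A_4.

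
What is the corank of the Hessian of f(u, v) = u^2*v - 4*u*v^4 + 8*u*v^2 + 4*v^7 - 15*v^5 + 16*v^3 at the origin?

2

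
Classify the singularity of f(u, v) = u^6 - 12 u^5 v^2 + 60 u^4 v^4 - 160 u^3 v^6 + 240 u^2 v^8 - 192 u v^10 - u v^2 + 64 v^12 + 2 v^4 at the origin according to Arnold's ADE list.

The Hessian of f at 0 has rank 0. Corank 2; j^3 = -u*v^2 has shape L^2 M (L != M), so D-series; mu = 7 gives D_7.

D7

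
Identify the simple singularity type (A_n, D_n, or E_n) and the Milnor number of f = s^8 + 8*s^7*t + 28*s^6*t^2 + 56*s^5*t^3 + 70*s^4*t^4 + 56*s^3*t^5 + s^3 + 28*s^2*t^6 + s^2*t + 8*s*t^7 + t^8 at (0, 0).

The Hessian of f at 0 has rank 0. Corank 2; j^3 = s^2*(s + t) has shape L^2 M (L != M), so D-series; mu = 9 gives D_9.

Type D9, Milnor number mu = 9.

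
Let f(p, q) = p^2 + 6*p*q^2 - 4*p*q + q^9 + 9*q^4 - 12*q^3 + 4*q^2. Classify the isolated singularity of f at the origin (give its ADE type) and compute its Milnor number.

Type A8, Milnor number mu = 8.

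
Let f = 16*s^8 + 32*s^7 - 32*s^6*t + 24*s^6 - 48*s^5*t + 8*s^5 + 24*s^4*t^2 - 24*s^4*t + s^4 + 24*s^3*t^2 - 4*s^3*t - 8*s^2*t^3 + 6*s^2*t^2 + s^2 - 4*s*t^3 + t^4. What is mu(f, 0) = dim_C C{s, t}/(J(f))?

3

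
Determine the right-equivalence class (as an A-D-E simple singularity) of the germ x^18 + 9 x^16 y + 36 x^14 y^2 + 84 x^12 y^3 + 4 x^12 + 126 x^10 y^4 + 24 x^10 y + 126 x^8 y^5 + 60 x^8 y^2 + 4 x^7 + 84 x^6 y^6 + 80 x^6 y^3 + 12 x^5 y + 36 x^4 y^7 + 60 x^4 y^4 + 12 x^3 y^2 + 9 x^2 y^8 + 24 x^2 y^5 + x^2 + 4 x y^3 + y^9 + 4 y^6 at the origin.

The Hessian of f at 0 has rank 1. Corank 1: A-series; mu = 8 gives A_8.

A8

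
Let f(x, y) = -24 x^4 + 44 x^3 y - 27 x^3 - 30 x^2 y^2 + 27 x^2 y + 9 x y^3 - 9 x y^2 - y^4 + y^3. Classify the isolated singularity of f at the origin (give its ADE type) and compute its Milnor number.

Type E7, Milnor number mu = 7.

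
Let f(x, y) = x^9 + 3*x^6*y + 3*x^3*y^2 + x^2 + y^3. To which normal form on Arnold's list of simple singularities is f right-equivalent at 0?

A_2

The Hessian of f at 0 has rank 1. Corank 1: A-series; mu = 2 gives A_2.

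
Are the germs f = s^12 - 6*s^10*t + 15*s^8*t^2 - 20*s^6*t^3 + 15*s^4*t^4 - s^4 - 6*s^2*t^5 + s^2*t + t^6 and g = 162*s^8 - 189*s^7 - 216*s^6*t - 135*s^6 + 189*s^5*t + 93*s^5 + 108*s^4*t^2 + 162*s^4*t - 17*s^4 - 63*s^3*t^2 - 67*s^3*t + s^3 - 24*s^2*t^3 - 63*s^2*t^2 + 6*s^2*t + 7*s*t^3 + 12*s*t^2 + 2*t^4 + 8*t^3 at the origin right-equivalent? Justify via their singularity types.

No.

The Hessian of f at 0 has rank 0. Corank 2; j^3 = s^2*t has shape L^2 M (L != M), so D-series; mu = 7 gives D_7. The Hessian of g at 0 has rank 0. Corank 2; j^3 = (s + 2*t)^3 is a perfect cube, so E-series; the 4-jet and mu = 7 give E_7. f is D_7 but g is E_7, hence not right-equivalent.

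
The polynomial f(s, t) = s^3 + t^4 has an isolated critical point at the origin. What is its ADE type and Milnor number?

Type E6, Milnor number mu = 6.

The Hessian of f at 0 has rank 0. Corank 2; j^3 = s^3 is a perfect cube, so E-series; the 4-jet and mu = 6 give E_6.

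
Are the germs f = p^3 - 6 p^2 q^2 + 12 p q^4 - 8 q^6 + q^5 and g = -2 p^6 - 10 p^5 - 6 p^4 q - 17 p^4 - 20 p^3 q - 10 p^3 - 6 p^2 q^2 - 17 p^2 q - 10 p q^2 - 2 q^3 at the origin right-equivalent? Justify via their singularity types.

The Hessian of f at 0 is [[0, 0], [0, 0]] with rank 0, so corank 2. A Groebner basis of the Jacobian ideal J(f) in C{p,q} is {q^4, p^3, -p^2/4 + p*q^2}; counting standard monomials gives mu = 8. Corank 2; j^3 = p^3 is a perfect cube, so E-series; the 5-jet and mu = 8 give E_8. The Hessian of g at 0 is [[0, 0], [0, 0]] with rank 0, so corank 2. A Groebner basis of the Jacobian ideal J(g) in C{p,q} is {q^3, p^2 - 2*q^2/11, p*q + 5*q^2/11}; counting standard monomials gives mu = 4. Corank 2; j^3 = -(2*p + q)*(5*p^2 + 6*p*q + 2*q^2) splits into three distinct lines over C (the quadratic factor has nonzero discriminant), so D_4. f is E_8 but g is D_4, hence not right-equivalent.

No.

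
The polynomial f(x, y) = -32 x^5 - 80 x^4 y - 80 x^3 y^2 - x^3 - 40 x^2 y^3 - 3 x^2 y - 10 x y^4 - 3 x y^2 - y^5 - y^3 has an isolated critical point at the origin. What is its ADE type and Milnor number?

The Hessian of f at 0 has rank 0. Corank 2; j^3 = -(x + y)^3 is a perfect cube, so E-series; the 5-jet and mu = 8 give E_8.

Type E8, Milnor number mu = 8.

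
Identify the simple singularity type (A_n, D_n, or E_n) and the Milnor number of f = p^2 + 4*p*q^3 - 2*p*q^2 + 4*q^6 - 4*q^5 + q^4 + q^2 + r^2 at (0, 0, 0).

Type A_1, Milnor number mu = 1.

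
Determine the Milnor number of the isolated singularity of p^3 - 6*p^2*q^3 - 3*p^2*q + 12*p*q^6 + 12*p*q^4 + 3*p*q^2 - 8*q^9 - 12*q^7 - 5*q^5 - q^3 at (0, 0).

8

The Hessian of f at 0 has rank 0. Corank 2; j^3 = (p - q)^3 is a perfect cube, so E-series; the 5-jet and mu = 8 give E_8.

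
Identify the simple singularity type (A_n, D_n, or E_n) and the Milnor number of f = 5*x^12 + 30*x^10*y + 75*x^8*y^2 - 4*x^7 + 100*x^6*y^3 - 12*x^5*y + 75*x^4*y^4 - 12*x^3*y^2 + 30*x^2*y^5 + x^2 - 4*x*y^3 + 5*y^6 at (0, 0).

The Hessian of f at 0 has rank 1. Corank 1: A-series; mu = 5 gives A_5.

Type A_{5}, Milnor number mu = 5.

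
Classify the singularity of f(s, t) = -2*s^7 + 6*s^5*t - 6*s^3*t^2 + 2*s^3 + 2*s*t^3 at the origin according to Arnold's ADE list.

The Hessian of f at 0 is [[0, 0], [0, 0]] with rank 0, so corank 2. A Groebner basis of the Jacobian ideal J(f) in C{s,t} is {s^3, s*t^2, 3*s^2 + t^3}; counting standard monomials gives mu = 7. Corank 2; j^3 = 2*s^3 is a perfect cube, so E-series; the 4-jet and mu = 7 give E_7.

E7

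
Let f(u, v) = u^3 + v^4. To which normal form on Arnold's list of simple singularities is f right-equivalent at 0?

The Hessian of f at 0 has rank 0. Corank 2; j^3 = u^3 is a perfect cube, so E-series; the 4-jet and mu = 6 give E_6.

E_{6}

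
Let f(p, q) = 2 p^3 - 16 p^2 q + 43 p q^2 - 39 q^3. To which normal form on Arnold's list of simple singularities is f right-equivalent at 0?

The Hessian of f at 0 has rank 0. Corank 2; j^3 = (p - 3*q)*(2*p^2 - 10*p*q + 13*q^2) splits into three distinct lines over C (the quadratic factor has nonzero discriminant), so D_4.

D_4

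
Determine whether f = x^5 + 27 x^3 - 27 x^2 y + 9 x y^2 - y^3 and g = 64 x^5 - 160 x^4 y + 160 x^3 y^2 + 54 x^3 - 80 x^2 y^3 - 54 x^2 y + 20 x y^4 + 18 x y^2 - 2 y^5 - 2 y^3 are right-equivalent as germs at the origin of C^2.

Yes.

The Hessian of f at 0 is [[0, 0], [0, 0]] with rank 0, so corank 2. A Groebner basis of the Jacobian ideal J(f) in C{x,y} is {y^5, x*y^3 - y^4/4, x^2 - 2*x*y/3 + y^2/9}; counting standard monomials gives mu = 8. Corank 2; j^3 = (3*x - y)^3 is a perfect cube, so E-series; the 5-jet and mu = 8 give E_8. The Hessian of g at 0 is [[0, 0], [0, 0]] with rank 0, so corank 2. A Groebner basis of the Jacobian ideal J(g) in C{x,y} is {y^5, x*y^3 - 3*y^4/8, x^2 - 2*x*y/3 + y^2/9}; counting standard monomials gives mu = 8. Corank 2; j^3 = 2*(3*x - y)^3 is a perfect cube, so E-series; the 5-jet and mu = 8 give E_8. Both have type E_8, hence right-equivalent.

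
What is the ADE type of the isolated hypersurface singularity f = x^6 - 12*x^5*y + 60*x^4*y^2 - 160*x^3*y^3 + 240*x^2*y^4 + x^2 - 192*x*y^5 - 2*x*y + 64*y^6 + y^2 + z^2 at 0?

A_{5}

The Hessian of f at 0 is [[2, -2, 0], [-2, 2, 0], [0, 0, 2]] with rank 2, so corank 1. A Groebner basis of the Jacobian ideal J(f) in C{x,y,z} is {y^5, x - y, z}; counting standard monomials gives mu = 5. Corank 1: A-series; mu = 5 gives A_5.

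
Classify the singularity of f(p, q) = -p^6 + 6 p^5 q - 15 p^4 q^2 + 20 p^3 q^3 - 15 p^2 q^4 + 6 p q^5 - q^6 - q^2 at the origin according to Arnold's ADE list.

The Hessian of f at 0 has rank 1. Corank 1: A-series; mu = 5 gives A_5.

A5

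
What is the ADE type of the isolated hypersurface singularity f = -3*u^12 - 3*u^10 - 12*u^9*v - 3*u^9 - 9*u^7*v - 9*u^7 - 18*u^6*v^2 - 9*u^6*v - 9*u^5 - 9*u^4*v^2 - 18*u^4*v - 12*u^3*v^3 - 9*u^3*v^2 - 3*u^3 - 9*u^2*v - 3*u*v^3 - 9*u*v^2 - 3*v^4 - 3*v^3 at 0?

E_7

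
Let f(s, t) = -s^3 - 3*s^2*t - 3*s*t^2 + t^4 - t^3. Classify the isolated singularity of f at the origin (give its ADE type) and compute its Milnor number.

Type E_6, Milnor number mu = 6.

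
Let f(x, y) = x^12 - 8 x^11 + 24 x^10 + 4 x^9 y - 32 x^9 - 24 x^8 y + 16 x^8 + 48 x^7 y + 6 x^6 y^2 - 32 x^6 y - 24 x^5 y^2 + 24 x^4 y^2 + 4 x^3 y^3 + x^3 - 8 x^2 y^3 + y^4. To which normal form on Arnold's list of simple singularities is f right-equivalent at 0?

E_{6}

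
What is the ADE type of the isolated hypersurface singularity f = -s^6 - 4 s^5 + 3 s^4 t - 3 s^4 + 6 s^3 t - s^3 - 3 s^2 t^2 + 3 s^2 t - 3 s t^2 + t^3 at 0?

The Hessian of f at 0 is [[0, 0], [0, 0]] with rank 0, so corank 2. A Groebner basis of the Jacobian ideal J(f) in C{s,t} is {3*s^2/8 + s*t^3 + 3*s*t^2/4 - 3*s*t/4 - 3*t^3/4 + 3*t^2/8, s^2/2 + s*t^2 - s*t + t^4 - t^3 + t^2/2, s^3 + 3*s^2/4 - 3*s*t^2/2 - 3*s*t/2 + t^3/2 + 3*t^2/4, s^2*t + s^2/4 - 3*s*t^2/2 - s*t/2 + t^3/2 + t^2/4}; counting standard monomials gives mu = 8. Corank 2; j^3 = -(s - t)^3 is a perfect cube, so E-series; the 5-jet and mu = 8 give E_8.

E_8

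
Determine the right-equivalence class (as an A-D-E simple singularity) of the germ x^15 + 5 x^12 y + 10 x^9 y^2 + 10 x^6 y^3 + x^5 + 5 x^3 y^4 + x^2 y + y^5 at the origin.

The Hessian of f at 0 has rank 0. Corank 2; j^3 = x^2*y has shape L^2 M (L != M), so D-series; mu = 6 gives D_6.

D_{6}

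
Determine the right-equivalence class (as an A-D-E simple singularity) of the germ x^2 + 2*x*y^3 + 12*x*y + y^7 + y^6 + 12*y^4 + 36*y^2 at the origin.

A6

The Hessian of f at 0 is [[2, 12], [12, 72]] with rank 1, so corank 1. A Groebner basis of the Jacobian ideal J(f) in C{x,y} is {x + y^3 + 6*y, x^2 + 12*x*y + 36*y^2}; counting standard monomials gives mu = 6. Corank 1: A-series; mu = 6 gives A_6.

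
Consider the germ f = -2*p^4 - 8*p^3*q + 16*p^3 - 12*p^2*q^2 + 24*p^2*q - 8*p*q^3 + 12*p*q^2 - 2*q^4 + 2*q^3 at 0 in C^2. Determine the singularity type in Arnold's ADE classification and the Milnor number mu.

Type E_{6}, Milnor number mu = 6.

The Hessian of f at 0 has rank 0. Corank 2; j^3 = 2*(2*p + q)^3 is a perfect cube, so E-series; the 4-jet and mu = 6 give E_6.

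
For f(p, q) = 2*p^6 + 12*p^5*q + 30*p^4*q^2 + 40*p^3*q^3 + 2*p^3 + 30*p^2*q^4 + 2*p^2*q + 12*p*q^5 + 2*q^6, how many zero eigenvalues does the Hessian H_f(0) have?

2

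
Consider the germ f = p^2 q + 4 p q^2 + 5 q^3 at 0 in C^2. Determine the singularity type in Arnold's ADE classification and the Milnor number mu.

Type D_4, Milnor number mu = 4.

The Hessian of f at 0 has rank 0. Corank 2; j^3 = q*(p^2 + 4*p*q + 5*q^2) splits into three distinct lines over C (the quadratic factor has nonzero discriminant), so D_4.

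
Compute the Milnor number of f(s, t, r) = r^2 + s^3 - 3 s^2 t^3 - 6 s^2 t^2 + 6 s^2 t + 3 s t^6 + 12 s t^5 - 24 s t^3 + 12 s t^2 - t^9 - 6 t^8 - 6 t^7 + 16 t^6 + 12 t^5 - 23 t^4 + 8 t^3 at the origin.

The Hessian of f at 0 has rank 1. Corank 2; j^3 = (s + 2*t)^3 is a perfect cube, so E-series; the 4-jet and mu = 6 give E_6.

6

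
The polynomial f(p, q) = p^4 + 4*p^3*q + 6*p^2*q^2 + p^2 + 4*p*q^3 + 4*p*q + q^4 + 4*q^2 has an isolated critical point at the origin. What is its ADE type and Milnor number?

The Hessian of f at 0 has rank 1. Corank 1: A-series; mu = 3 gives A_3.

Type A_3, Milnor number mu = 3.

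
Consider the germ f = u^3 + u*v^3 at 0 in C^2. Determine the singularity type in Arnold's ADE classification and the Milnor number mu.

Type E_{7}, Milnor number mu = 7.

The Hessian of f at 0 is [[0, 0], [0, 0]] with rank 0, so corank 2. A Groebner basis of the Jacobian ideal J(f) in C{u,v} is {u^3, u*v^2, 3*u^2 + v^3}; counting standard monomials gives mu = 7. Corank 2; j^3 = u^3 is a perfect cube, so E-series; the 4-jet and mu = 7 give E_7.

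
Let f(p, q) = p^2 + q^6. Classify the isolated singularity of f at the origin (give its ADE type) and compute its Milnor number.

Type A5, Milnor number mu = 5.

The Hessian of f at 0 is [[2, 0], [0, 0]] with rank 1, so corank 1. A Groebner basis of the Jacobian ideal J(f) in C{p,q} is {q^5, p}; counting standard monomials gives mu = 5. Corank 1: A-series; mu = 5 gives A_5.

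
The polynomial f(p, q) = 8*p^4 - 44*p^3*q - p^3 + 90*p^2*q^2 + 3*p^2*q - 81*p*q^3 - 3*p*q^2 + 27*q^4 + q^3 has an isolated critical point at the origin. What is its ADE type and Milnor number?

The Hessian of f at 0 is [[0, 0], [0, 0]] with rank 0, so corank 2. A Groebner basis of the Jacobian ideal J(f) in C{p,q} is {3*p^2/4 - 3*p*q/2 + q^4 + q^3/4 + 3*q^2/4, p^3 - 15*p^2/4 + 15*p*q/2 - 9*q^3/4 - 15*q^2/4, p^2*q - 9*p^2/4 + 9*p*q/2 - 7*q^3/4 - 9*q^2/4, -p^2 + p*q^2 + 2*p*q - 4*q^3/3 - q^2}; counting standard monomials gives mu = 7. Corank 2; j^3 = -(p - q)^3 is a perfect cube, so E-series; the 4-jet and mu = 7 give E_7.

Type E_{7}, Milnor number mu = 7.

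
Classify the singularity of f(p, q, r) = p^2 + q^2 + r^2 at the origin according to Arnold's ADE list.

A_1

The Hessian of f at 0 has rank 3. Corank 0: nondegenerate Morse point, so A_1.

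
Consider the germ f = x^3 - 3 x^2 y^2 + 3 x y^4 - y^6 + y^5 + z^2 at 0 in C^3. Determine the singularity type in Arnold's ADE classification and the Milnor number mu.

The Hessian of f at 0 is [[0, 0, 0], [0, 0, 0], [0, 0, 2]] with rank 1, so corank 2. A Groebner basis of the Jacobian ideal J(f) in C{x,y,z} is {y^4, x^3, -x^2/2 + x*y^2, z}; counting standard monomials gives mu = 8. Corank 2; j^3 = x^3 is a perfect cube, so E-series; the 5-jet and mu = 8 give E_8.

Type E8, Milnor number mu = 8.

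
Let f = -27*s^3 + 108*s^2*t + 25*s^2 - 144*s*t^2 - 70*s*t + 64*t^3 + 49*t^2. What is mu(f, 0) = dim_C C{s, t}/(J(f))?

The Hessian of f at 0 has rank 1. Corank 1: A-series; mu = 2 gives A_2.

2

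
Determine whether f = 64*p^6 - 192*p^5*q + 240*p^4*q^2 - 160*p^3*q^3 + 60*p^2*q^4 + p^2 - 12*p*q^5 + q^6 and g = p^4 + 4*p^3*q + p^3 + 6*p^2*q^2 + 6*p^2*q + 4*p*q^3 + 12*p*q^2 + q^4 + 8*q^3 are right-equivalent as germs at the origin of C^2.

No.

The Hessian of f at 0 has rank 1. Corank 1: A-series; mu = 5 gives A_5. The Hessian of g at 0 has rank 0. Corank 2; j^3 = (p + 2*q)^3 is a perfect cube, so E-series; the 4-jet and mu = 6 give E_6. f is A_5 but g is E_6, hence not right-equivalent.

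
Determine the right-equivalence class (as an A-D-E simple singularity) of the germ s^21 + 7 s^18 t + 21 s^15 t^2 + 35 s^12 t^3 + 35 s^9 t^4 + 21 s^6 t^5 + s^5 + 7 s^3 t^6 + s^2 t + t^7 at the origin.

D8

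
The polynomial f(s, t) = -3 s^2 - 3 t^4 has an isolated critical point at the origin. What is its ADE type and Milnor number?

Type A_{3}, Milnor number mu = 3.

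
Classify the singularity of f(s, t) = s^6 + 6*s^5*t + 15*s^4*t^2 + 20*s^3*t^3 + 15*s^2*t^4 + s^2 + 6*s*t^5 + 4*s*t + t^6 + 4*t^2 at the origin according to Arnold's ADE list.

A_5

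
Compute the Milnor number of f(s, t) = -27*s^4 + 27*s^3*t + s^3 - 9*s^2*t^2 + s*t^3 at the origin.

The Hessian of f at 0 has rank 0. Corank 2; j^3 = s^3 is a perfect cube, so E-series; the 4-jet and mu = 7 give E_7.

7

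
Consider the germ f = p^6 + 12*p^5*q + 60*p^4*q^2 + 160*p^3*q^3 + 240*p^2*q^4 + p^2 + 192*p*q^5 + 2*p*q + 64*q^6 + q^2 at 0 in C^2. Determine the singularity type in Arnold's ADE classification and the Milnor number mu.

Type A_{5}, Milnor number mu = 5.

The Hessian of f at 0 has rank 1. Corank 1: A-series; mu = 5 gives A_5.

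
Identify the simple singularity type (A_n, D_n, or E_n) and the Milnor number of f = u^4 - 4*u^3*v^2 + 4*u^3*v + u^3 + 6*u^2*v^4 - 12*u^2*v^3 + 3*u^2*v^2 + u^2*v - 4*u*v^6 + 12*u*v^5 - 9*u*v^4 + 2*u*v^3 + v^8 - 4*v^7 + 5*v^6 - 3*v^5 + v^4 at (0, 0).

The Hessian of f at 0 has rank 0. Corank 2; j^3 = u^2*(u + v) has shape L^2 M (L != M), so D-series; mu = 5 gives D_5.

Type D_5, Milnor number mu = 5.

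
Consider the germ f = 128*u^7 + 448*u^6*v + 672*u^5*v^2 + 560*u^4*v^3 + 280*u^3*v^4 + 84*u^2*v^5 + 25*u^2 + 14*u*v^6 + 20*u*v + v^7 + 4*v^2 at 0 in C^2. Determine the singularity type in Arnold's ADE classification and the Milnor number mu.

Type A_{6}, Milnor number mu = 6.

The Hessian of f at 0 is [[50, 20], [20, 8]] with rank 1, so corank 1. A Groebner basis of the Jacobian ideal J(f) in C{u,v} is {v^6, u + 2*v/5}; counting standard monomials gives mu = 6. Corank 1: A-series; mu = 6 gives A_6.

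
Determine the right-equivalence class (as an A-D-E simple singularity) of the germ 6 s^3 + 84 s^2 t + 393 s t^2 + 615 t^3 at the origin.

The Hessian of f at 0 has rank 0. Corank 2; j^3 = 3*(s + 5*t)*(2*s^2 + 18*s*t + 41*t^2) splits into three distinct lines over C (the quadratic factor has nonzero discriminant), so D_4.

D_4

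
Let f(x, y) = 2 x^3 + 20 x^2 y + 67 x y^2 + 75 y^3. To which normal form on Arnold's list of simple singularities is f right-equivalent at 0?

D_4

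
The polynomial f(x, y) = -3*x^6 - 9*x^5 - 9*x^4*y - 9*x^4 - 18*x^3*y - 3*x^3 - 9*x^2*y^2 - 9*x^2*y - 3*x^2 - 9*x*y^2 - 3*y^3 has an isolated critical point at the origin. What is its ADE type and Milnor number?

Type A2, Milnor number mu = 2.

The Hessian of f at 0 has rank 1. Corank 1: A-series; mu = 2 gives A_2.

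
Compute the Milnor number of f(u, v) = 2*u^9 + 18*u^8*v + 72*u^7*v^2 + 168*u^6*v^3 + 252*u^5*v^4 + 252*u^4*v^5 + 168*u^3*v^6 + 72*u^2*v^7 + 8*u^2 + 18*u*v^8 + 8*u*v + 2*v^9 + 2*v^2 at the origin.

8

The Hessian of f at 0 has rank 1. Corank 1: A-series; mu = 8 gives A_8.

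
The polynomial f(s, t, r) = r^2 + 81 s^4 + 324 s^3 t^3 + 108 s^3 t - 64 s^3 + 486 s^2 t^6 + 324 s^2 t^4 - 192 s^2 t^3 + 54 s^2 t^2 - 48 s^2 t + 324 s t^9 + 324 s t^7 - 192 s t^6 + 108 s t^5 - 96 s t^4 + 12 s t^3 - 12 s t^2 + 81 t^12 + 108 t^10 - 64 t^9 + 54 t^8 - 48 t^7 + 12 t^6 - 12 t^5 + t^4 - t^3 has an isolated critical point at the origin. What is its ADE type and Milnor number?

The Hessian of f at 0 has rank 1. Corank 2; j^3 = -(4*s + t)^3 is a perfect cube, so E-series; the 4-jet and mu = 6 give E_6.

Type E_{6}, Milnor number mu = 6.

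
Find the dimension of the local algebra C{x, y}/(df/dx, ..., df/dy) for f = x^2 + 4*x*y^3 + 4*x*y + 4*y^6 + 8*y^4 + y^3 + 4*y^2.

The Hessian of f at 0 has rank 1. Corank 1: A-series; mu = 2 gives A_2.

2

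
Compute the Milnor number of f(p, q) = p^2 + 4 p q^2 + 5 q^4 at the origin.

3

The Hessian of f at 0 has rank 1. Corank 1: A-series; mu = 3 gives A_3.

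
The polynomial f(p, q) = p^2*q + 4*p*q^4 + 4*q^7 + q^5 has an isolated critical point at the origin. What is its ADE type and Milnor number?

Type D6, Milnor number mu = 6.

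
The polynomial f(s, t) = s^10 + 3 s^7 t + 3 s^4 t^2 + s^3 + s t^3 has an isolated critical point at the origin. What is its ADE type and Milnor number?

The Hessian of f at 0 has rank 0. Corank 2; j^3 = s^3 is a perfect cube, so E-series; the 4-jet and mu = 7 give E_7.

Type E7, Milnor number mu = 7.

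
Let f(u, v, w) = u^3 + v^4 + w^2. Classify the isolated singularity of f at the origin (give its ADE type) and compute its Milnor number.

Type E_{6}, Milnor number mu = 6.

The Hessian of f at 0 is [[0, 0, 0], [0, 0, 0], [0, 0, 2]] with rank 1, so corank 2. A Groebner basis of the Jacobian ideal J(f) in C{u,v,w} is {v^3, u^2, w}; counting standard monomials gives mu = 6. Corank 2; j^3 = u^3 is a perfect cube, so E-series; the 4-jet and mu = 6 give E_6.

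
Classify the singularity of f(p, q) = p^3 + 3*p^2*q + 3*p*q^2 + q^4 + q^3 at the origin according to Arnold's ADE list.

The Hessian of f at 0 has rank 0. Corank 2; j^3 = (p + q)^3 is a perfect cube, so E-series; the 4-jet and mu = 6 give E_6.

E6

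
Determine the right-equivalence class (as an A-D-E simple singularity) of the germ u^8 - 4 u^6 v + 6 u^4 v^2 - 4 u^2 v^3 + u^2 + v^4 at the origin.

A_3

The Hessian of f at 0 has rank 1. Corank 1: A-series; mu = 3 gives A_3.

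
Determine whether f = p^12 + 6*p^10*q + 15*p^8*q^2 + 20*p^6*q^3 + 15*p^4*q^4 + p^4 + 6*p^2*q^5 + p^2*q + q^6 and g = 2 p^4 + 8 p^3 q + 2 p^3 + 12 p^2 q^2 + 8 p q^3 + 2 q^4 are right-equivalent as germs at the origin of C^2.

The Hessian of f at 0 has rank 0. Corank 2; j^3 = p^2*q has shape L^2 M (L != M), so D-series; mu = 7 gives D_7. The Hessian of g at 0 has rank 0. Corank 2; j^3 = 2*p^3 is a perfect cube, so E-series; the 4-jet and mu = 6 give E_6. f is D_7 but g is E_6, hence not right-equivalent.

No.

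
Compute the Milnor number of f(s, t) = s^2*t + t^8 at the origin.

The Hessian of f at 0 is [[0, 0], [0, 0]] with rank 0, so corank 2. A Groebner basis of the Jacobian ideal J(f) in C{s,t} is {s^2/8 + t^7, s^3, s*t}; counting standard monomials gives mu = 9. Corank 2; j^3 = s^2*t has shape L^2 M (L != M), so D-series; mu = 9 gives D_9.

9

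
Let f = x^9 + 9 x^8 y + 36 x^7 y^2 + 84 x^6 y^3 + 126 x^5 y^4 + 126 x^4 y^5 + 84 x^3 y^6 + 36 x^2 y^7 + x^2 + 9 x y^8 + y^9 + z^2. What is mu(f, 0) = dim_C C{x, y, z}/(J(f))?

8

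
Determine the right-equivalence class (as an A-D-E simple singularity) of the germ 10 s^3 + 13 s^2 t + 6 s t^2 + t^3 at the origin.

D4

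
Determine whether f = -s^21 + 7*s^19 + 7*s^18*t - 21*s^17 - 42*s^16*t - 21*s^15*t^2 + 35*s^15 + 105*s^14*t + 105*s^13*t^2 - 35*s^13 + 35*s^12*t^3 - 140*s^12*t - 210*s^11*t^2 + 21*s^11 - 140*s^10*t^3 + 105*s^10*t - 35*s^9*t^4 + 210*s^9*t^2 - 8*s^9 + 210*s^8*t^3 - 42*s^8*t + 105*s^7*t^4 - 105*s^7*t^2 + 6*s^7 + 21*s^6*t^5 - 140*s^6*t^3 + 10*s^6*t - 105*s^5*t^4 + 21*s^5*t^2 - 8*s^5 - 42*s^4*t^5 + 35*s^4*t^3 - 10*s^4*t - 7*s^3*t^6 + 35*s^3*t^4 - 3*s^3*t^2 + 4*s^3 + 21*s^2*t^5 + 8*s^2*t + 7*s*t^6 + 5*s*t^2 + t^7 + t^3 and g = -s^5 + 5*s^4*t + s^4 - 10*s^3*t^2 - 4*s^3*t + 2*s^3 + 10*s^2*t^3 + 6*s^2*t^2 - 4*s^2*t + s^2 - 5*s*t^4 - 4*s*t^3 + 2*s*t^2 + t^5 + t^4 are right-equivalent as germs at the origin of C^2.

The Hessian of f at 0 is [[0, 0], [0, 0]] with rank 0, so corank 2. A Groebner basis of the Jacobian ideal J(f) in C{s,t} is {-40*s^2/3 + s*t^3 - 64*s*t/3 - 22*t^2/3, 64*s^2/3 + 112*s*t/3 + t^4 + 40*t^2/3, s^3 - 3*s*t^2/4 - t^3/4, s^2*t + s*t^2 + t^3/4}; counting standard monomials gives mu = 8. Corank 2; j^3 = (s + t)*(2*s + t)^2 has shape L^2 M (L != M), so D-series; mu = 8 gives D_8. The Hessian of g at 0 is [[2, 0], [0, 0]] with rank 1, so corank 1. A Groebner basis of the Jacobian ideal J(g) in C{s,t} is {s/2 + t^3 + t^2/2, s^2, s*t - s/2 - t^2/2}; counting standard monomials gives mu = 4. Corank 1: A-series; mu = 4 gives A_4. f is D_8 but g is A_4, hence not right-equivalent.

No.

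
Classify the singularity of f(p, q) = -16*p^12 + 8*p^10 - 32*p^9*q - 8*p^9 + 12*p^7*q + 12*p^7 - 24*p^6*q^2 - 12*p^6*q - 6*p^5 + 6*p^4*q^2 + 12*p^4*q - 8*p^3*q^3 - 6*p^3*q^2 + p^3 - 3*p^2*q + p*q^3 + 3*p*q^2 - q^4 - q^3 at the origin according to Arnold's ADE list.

The Hessian of f at 0 has rank 0. Corank 2; j^3 = (p - q)^3 is a perfect cube, so E-series; the 4-jet and mu = 7 give E_7.

E_7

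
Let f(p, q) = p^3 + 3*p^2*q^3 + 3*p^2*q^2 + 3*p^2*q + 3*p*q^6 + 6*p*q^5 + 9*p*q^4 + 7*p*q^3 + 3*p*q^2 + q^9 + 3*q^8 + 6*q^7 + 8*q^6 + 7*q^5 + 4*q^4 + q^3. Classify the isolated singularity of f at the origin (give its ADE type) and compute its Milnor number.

Type E_{7}, Milnor number mu = 7.

The Hessian of f at 0 is [[0, 0], [0, 0]] with rank 0, so corank 2. A Groebner basis of the Jacobian ideal J(f) in C{p,q} is {-p^2 - 2*p*q + q^4 - q^3/3 - q^2, p^3 + 2*p^2 + 4*p*q + 5*q^3/3 + 2*q^2, p^2*q - 5*p^2/3 - 10*p*q/3 - 14*q^3/9 - 5*q^2/3, p^2 + p*q^2 + 2*p*q + 4*q^3/3 + q^2}; counting standard monomials gives mu = 7. Corank 2; j^3 = (p + q)^3 is a perfect cube, so E-series; the 4-jet and mu = 7 give E_7.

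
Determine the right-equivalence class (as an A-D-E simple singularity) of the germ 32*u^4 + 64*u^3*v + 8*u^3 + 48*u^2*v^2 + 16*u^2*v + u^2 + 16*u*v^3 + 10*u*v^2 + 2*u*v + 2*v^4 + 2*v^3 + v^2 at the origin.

A3

The Hessian of f at 0 has rank 1. Corank 1: A-series; mu = 3 gives A_3.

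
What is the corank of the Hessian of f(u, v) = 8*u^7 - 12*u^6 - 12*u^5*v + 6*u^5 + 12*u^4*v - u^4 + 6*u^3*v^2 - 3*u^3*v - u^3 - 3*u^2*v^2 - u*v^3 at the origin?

2

Hessian at 0 has rank 0.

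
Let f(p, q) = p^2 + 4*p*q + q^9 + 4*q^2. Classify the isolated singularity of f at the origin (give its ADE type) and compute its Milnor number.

Type A_{8}, Milnor number mu = 8.

The Hessian of f at 0 is [[2, 4], [4, 8]] with rank 1, so corank 1. A Groebner basis of the Jacobian ideal J(f) in C{p,q} is {q^8, p + 2*q}; counting standard monomials gives mu = 8. Corank 1: A-series; mu = 8 gives A_8.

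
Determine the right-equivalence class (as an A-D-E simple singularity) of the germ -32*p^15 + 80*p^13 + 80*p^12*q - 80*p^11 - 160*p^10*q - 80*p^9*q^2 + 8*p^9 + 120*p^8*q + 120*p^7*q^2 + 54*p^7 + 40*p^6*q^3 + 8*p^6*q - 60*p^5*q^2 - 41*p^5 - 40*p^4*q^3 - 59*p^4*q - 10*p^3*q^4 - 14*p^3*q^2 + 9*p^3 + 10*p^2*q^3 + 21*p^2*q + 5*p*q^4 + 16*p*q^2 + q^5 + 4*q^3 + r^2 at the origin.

D_6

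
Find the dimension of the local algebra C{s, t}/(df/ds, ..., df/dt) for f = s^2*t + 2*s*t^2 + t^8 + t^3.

The Hessian of f at 0 has rank 0. Corank 2; j^3 = t*(s + t)^2 has shape L^2 M (L != M), so D-series; mu = 9 gives D_9.

9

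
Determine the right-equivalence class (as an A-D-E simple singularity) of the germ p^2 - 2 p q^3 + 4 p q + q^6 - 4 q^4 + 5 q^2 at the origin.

The Hessian of f at 0 has rank 2. Corank 0: nondegenerate Morse point, so A_1.

A_{1}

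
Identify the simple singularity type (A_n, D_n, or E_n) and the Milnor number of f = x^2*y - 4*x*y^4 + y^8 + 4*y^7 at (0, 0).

The Hessian of f at 0 has rank 0. Corank 2; j^3 = x^2*y has shape L^2 M (L != M), so D-series; mu = 9 gives D_9.

Type D_9, Milnor number mu = 9.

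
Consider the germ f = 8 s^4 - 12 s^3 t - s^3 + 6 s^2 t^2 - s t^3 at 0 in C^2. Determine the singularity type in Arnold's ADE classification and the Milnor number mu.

Type E_7, Milnor number mu = 7.

The Hessian of f at 0 has rank 0. Corank 2; j^3 = -s^3 is a perfect cube, so E-series; the 4-jet and mu = 7 give E_7.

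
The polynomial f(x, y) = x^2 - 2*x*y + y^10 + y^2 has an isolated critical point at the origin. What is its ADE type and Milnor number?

Type A_9, Milnor number mu = 9.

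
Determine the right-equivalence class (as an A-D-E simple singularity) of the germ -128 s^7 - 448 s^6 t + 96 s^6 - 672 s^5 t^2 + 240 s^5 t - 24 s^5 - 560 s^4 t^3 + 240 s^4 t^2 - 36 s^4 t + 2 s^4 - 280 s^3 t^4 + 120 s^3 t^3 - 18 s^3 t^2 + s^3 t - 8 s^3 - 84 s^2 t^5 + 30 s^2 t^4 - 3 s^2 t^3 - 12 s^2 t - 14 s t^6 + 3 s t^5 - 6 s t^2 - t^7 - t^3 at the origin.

The Hessian of f at 0 has rank 0. Corank 2; j^3 = -(2*s + t)^3 is a perfect cube, so E-series; the 4-jet and mu = 7 give E_7.

E_{7}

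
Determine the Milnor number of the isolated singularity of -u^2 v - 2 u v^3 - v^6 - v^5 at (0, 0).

7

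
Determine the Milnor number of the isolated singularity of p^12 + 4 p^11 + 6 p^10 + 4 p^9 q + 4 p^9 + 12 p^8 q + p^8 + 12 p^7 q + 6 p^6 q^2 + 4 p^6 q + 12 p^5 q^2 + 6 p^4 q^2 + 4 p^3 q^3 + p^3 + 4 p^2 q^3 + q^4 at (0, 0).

6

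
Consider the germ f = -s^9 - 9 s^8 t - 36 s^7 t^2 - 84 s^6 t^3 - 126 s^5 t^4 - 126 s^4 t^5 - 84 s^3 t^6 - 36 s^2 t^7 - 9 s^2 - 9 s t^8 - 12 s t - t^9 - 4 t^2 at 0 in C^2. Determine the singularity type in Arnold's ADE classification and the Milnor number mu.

Type A_8, Milnor number mu = 8.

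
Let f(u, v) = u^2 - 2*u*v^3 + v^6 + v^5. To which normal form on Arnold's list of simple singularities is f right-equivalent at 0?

A4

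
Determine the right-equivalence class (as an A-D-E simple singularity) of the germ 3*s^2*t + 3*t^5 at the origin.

D_6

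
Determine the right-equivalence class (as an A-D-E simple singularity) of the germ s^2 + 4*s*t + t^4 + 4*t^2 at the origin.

The Hessian of f at 0 is [[2, 4], [4, 8]] with rank 1, so corank 1. A Groebner basis of the Jacobian ideal J(f) in C{s,t} is {t^3, s + 2*t}; counting standard monomials gives mu = 3. Corank 1: A-series; mu = 3 gives A_3.

A_3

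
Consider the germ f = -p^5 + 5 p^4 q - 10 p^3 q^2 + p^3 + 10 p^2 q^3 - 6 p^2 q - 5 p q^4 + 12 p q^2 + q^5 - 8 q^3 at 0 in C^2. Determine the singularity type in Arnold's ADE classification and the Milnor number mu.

The Hessian of f at 0 has rank 0. Corank 2; j^3 = (p - 2*q)^3 is a perfect cube, so E-series; the 5-jet and mu = 8 give E_8.

Type E_{8}, Milnor number mu = 8.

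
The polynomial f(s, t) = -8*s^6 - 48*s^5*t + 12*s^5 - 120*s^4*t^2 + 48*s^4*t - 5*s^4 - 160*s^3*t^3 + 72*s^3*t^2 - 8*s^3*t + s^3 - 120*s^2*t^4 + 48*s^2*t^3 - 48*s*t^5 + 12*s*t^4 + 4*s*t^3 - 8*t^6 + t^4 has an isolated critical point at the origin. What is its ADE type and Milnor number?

Type E_6, Milnor number mu = 6.

The Hessian of f at 0 is [[0, 0], [0, 0]] with rank 0, so corank 2. A Groebner basis of the Jacobian ideal J(f) in C{s,t} is {s^3, s^2*t, -s^2/4 + s*t^2, 3*s^2/4 + t^3}; counting standard monomials gives mu = 6. Corank 2; j^3 = s^3 is a perfect cube, so E-series; the 4-jet and mu = 6 give E_6.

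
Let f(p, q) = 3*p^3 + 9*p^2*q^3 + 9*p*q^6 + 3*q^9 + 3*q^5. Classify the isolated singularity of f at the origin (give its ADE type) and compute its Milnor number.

The Hessian of f at 0 has rank 0. Corank 2; j^3 = 3*p^3 is a perfect cube, so E-series; the 5-jet and mu = 8 give E_8.

Type E_8, Milnor number mu = 8.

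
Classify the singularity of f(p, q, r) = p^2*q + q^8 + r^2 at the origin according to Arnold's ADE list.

D9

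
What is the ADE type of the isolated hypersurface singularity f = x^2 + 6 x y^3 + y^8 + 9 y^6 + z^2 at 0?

A_7

The Hessian of f at 0 is [[2, 0, 0], [0, 0, 0], [0, 0, 2]] with rank 2, so corank 1. A Groebner basis of the Jacobian ideal J(f) in C{x,y,z} is {x^3, x^2*y, x/3 + y^3, z}; counting standard monomials gives mu = 7. Corank 1: A-series; mu = 7 gives A_7.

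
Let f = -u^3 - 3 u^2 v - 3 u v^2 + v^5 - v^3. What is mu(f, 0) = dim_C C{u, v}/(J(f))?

8

The Hessian of f at 0 is [[0, 0], [0, 0]] with rank 0, so corank 2. A Groebner basis of the Jacobian ideal J(f) in C{u,v} is {v^4, u^2 + 2*u*v + v^2}; counting standard monomials gives mu = 8. Corank 2; j^3 = -(u + v)^3 is a perfect cube, so E-series; the 5-jet and mu = 8 give E_8.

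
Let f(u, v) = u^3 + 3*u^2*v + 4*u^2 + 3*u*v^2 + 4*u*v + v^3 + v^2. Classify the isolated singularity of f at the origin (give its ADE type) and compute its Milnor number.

Type A2, Milnor number mu = 2.

The Hessian of f at 0 has rank 1. Corank 1: A-series; mu = 2 gives A_2.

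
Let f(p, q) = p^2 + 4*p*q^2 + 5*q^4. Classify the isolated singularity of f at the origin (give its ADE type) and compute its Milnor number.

Type A3, Milnor number mu = 3.

The Hessian of f at 0 is [[2, 0], [0, 0]] with rank 1, so corank 1. A Groebner basis of the Jacobian ideal J(f) in C{p,q} is {p^2, p*q, p/2 + q^2}; counting standard monomials gives mu = 3. Corank 1: A-series; mu = 3 gives A_3.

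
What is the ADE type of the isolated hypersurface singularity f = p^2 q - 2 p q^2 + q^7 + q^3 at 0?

The Hessian of f at 0 is [[0, 0], [0, 0]] with rank 0, so corank 2. A Groebner basis of the Jacobian ideal J(f) in C{p,q} is {p^2/7 + q^6 - q^2/7, p^3 - q^3, p*q - q^2}; counting standard monomials gives mu = 8. Corank 2; j^3 = q*(p - q)^2 has shape L^2 M (L != M), so D-series; mu = 8 gives D_8.

D_{8}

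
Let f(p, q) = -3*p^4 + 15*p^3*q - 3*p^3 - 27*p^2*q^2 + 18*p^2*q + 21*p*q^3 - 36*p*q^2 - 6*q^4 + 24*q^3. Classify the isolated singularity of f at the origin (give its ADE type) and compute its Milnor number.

Type E7, Milnor number mu = 7.

The Hessian of f at 0 has rank 0. Corank 2; j^3 = -3*(p - 2*q)^3 is a perfect cube, so E-series; the 4-jet and mu = 7 give E_7.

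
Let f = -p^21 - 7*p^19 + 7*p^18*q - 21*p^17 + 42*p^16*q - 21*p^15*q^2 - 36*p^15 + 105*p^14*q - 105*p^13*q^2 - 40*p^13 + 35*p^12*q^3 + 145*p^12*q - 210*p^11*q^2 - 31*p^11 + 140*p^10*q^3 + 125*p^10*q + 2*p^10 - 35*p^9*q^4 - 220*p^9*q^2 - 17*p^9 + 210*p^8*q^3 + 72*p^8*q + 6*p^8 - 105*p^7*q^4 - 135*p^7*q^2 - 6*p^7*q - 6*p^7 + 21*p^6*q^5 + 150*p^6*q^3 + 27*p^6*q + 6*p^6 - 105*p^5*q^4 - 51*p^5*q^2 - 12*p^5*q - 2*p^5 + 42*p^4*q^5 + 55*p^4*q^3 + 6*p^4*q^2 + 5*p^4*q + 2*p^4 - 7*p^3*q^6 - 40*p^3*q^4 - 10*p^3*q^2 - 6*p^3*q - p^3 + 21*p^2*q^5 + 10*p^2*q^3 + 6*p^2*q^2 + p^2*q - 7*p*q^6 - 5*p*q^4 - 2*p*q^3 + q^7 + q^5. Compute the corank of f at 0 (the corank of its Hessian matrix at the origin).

Hessian at 0 has rank 0.

2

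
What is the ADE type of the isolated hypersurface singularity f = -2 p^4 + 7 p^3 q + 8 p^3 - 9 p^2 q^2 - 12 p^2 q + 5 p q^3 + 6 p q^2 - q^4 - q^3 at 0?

E7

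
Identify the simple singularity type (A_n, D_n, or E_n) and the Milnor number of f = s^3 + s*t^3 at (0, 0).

Type E7, Milnor number mu = 7.

The Hessian of f at 0 has rank 0. Corank 2; j^3 = s^3 is a perfect cube, so E-series; the 4-jet and mu = 7 give E_7.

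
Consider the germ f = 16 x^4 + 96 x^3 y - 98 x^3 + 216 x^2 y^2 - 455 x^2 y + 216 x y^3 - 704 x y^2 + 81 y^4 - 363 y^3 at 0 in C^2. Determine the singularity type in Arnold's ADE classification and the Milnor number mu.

Type D_{5}, Milnor number mu = 5.

The Hessian of f at 0 is [[0, 0], [0, 0]] with rank 0, so corank 2. A Groebner basis of the Jacobian ideal J(f) in C{x,y} is {x*y^2 - 3773*x*y/8 - 5929*y^2/8, 2401*x*y/8 + y^3 + 3773*y^2/8, x^2 + 43*x*y/14 + 33*y^2/14}; counting standard monomials gives mu = 5. Corank 2; j^3 = -(2*x + 3*y)*(7*x + 11*y)^2 has shape L^2 M (L != M), so D-series; mu = 5 gives D_5.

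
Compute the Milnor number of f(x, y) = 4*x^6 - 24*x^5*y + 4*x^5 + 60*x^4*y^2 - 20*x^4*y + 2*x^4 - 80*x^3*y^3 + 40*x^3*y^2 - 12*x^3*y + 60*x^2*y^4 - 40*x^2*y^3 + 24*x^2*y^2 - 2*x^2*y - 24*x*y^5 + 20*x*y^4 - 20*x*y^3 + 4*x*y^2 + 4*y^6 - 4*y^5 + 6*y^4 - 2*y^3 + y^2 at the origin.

3

The Hessian of f at 0 has rank 1. Corank 1: A-series; mu = 3 gives A_3.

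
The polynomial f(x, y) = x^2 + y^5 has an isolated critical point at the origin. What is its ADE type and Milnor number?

Type A_4, Milnor number mu = 4.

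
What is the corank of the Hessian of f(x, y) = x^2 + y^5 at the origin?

1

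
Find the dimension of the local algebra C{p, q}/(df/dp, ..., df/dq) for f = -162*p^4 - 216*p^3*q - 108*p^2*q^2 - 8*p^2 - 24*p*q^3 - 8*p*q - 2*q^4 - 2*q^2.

3

The Hessian of f at 0 has rank 1. Corank 1: A-series; mu = 3 gives A_3.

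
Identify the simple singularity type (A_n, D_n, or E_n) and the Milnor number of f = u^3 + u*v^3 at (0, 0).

The Hessian of f at 0 has rank 0. Corank 2; j^3 = u^3 is a perfect cube, so E-series; the 4-jet and mu = 7 give E_7.

Type E7, Milnor number mu = 7.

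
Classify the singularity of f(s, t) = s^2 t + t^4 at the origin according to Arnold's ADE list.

The Hessian of f at 0 is [[0, 0], [0, 0]] with rank 0, so corank 2. A Groebner basis of the Jacobian ideal J(f) in C{s,t} is {s^3, s^2/4 + t^3, s*t}; counting standard monomials gives mu = 5. Corank 2; j^3 = s^2*t has shape L^2 M (L != M), so D-series; mu = 5 gives D_5.

D_5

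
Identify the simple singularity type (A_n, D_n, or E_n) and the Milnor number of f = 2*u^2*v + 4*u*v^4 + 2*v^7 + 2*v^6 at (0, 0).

Type D7, Milnor number mu = 7.

The Hessian of f at 0 is [[0, 0], [0, 0]] with rank 0, so corank 2. A Groebner basis of the Jacobian ideal J(f) in C{u,v} is {u*v + v^4, u^3, u^2*v, -u^2/6 + u*v^2}; counting standard monomials gives mu = 7. Corank 2; j^3 = 2*u^2*v has shape L^2 M (L != M), so D-series; mu = 7 gives D_7.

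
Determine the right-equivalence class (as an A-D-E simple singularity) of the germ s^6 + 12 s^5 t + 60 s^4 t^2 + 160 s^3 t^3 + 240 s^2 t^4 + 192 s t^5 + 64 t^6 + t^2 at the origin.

A5

The Hessian of f at 0 has rank 1. Corank 1: A-series; mu = 5 gives A_5.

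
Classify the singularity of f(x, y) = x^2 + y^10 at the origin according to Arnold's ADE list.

The Hessian of f at 0 has rank 1. Corank 1: A-series; mu = 9 gives A_9.

A_9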